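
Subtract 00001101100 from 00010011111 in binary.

Method 1 - Direct subtraction (column by column from the right: bit − bit − borrow-in; if negative, add 2 and borrow 1 from the next column):
borrow: 00011000000
        00010011111
-       00001101100
-------------------
        00000110011

Method 2 - Add two's complement:
Two's complement of 00001101100: invert → 11110010011, add 1 → 11110010100
  00010011111
+ 11110010100
-------------
 100000110011  (end carry out of the top bit = 1)
Discarding the end carry: 00000110011
Decimal check:
  00010011111 = 128 + 16 + 8 + 4 + 2 + 1 = 159
  00001101100 = 64 + 32 + 8 + 4 = 108
  159 - 108 = 51, and 00000110011 = 32 + 16 + 2 + 1 = 51 ✓



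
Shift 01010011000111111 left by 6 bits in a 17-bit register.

Original: 01010011000111111 (decimal 42559)
Shift left by 6 positions
Append 6 zeros on the right and drop the 6 high bits that overflow the 17-bit width
Result: 11000111111000000 (decimal 102336)
Equivalent: 42559 << 6 = 42559 × 2^6 = 2723776, truncated to 17 bits = 102336



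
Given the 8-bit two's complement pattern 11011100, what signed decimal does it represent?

Binary: 11011100
Sign bit: 1 (negative)
Invert: 00100011
Add 1:  00100100
Magnitude: 00100100 = 32 + 4 = 36
Value: -36



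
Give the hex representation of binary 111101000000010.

Group into 4-bit nibbles from right:
  0111 = 7
  1010 = A
  0000 = 0
  0010 = 2
Result: 7A02



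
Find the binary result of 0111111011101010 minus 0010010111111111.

Method 1 - Direct subtraction (column by column from the right: bit − bit − borrow-in; if negative, add 2 and borrow 1 from the next column):
borrow: 0000001111111110
        0111111011101010
-       0010010111111111
------------------------
        0101100011101011

Method 2 - Add two's complement:
Two's complement of 0010010111111111: invert → 1101101000000000, add 1 → 1101101000000001
  0111111011101010
+ 1101101000000001
------------------
 10101100011101011  (end carry out of the top bit = 1)
Discarding the end carry: 0101100011101011
Decimal check:
  0111111011101010 = 16384 + 8192 + 4096 + 2048 + 1024 + 512 + 128 + 64 + 32 + 8 + 2 = 32490
  0010010111111111 = 8192 + 1024 + 256 + 128 + 64 + 32 + 16 + 8 + 4 + 2 + 1 = 9727
  32490 - 9727 = 22763, and 0101100011101011 = 16384 + 4096 + 2048 + 128 + 64 + 32 + 8 + 2 + 1 = 22763 ✓



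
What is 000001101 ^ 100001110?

XOR: 1 when bits differ
  000001101
^ 100001110
-----------
  100000011
Decimal: 13 ^ 270 = 259



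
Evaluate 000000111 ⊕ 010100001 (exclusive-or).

XOR: 1 when bits differ
  000000111
^ 010100001
-----------
  010100110
Decimal: 7 ^ 161 = 166



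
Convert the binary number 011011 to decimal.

Sum of powers of 2 for each 1-bit:
2^0 + 2^1 + 2^3 + 2^4
= 1 + 2 + 8 + 16
= 27



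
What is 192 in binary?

Using repeated division by 2:
192 ÷ 2 = 96 remainder 0
96 ÷ 2 = 48 remainder 0
48 ÷ 2 = 24 remainder 0
24 ÷ 2 = 12 remainder 0
12 ÷ 2 = 6 remainder 0
6 ÷ 2 = 3 remainder 0
3 ÷ 2 = 1 remainder 1
1 ÷ 2 = 0 remainder 1
Reading remainders bottom to top: 11000000



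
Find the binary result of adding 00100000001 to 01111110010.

Add column by column from the right: bit + bit + carry-in; write the sum mod 2, carry 1 when the sum is 2 or 3.
carry:  11000000000
        00100000001
+       01111110010
-------------------
       010011110011
(the carry out of the leftmost column, 0, becomes the leading bit)
Decimal check:
  00100000001 = 256 + 1 = 257
  01111110010 = 512 + 256 + 128 + 64 + 32 + 16 + 2 = 1010
  257 + 1010 = 1267, and 010011110011 = 1024 + 128 + 64 + 32 + 16 + 2 + 1 = 1267 ✓



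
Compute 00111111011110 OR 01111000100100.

OR: 1 when either bit is 1
  00111111011110
| 01111000100100
----------------
  01111111111110
Decimal: 4062 | 7716 = 8190



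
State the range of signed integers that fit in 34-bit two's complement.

For 34-bit two's complement:
Minimum: -2^33 = -8589934592
Maximum: 2^33 - 1 = 8589934591



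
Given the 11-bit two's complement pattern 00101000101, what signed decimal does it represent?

Binary: 00101000101
Sign bit: 0 (non-negative)
Read directly as an unsigned value:
00101000101 = 256 + 64 + 4 + 1 = 325
Value: 325



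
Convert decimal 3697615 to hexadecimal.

Using repeated division by 16 (digits 10–15 are A–F):
3697615 ÷ 16 = 231100 remainder 15 (F)
231100 ÷ 16 = 14443 remainder 12 (C)
14443 ÷ 16 = 902 remainder 11 (B)
902 ÷ 16 = 56 remainder 6
56 ÷ 16 = 3 remainder 8
3 ÷ 16 = 0 remainder 3
Reading remainders bottom to top: 386BCF



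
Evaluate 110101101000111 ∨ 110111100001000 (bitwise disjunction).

OR: 1 when either bit is 1
  110101101000111
| 110111100001000
-----------------
  110111101001111
Decimal: 27463 | 28424 = 28495



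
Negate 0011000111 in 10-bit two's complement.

Original: 0011000111
Step 1 - Invert all bits: 1100111000
Step 2 - Add 1: 1100111001
Verification: 0011000111 + 1100111001 = 10000000000; discarding the end carry (carry out of the top bit) leaves the 10-bit value 0000000000, as required for x + (-x)



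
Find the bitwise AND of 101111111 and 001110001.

AND: 1 only when both bits are 1
  101111111
& 001110001
-----------
  001110001
Decimal: 383 & 113 = 113



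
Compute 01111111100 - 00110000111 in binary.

Method 1 - Direct subtraction (column by column from the right: bit − bit − borrow-in; if negative, add 2 and borrow 1 from the next column):
borrow: 00000001110
        01111111100
-       00110000111
-------------------
        01001110101

Method 2 - Add two's complement:
Two's complement of 00110000111: invert → 11001111000, add 1 → 11001111001
  01111111100
+ 11001111001
-------------
 101001110101  (end carry out of the top bit = 1)
Discarding the end carry: 01001110101
Decimal check:
  01111111100 = 512 + 256 + 128 + 64 + 32 + 16 + 8 + 4 = 1020
  00110000111 = 256 + 128 + 4 + 2 + 1 = 391
  1020 - 391 = 629, and 01001110101 = 512 + 64 + 32 + 16 + 4 + 1 = 629 ✓



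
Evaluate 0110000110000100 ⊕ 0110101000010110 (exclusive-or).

XOR: 1 when bits differ
  0110000110000100
^ 0110101000010110
------------------
  0000101110010010
Decimal: 24964 ^ 27158 = 2962



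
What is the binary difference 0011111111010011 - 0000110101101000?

Method 1 - Direct subtraction (column by column from the right: bit − bit − borrow-in; if negative, add 2 and borrow 1 from the next column):
borrow: 0000000011010000
        0011111111010011
-       0000110101101000
------------------------
        0011001001101011

Method 2 - Add two's complement:
Two's complement of 0000110101101000: invert → 1111001010010111, add 1 → 1111001010011000
  0011111111010011
+ 1111001010011000
------------------
 10011001001101011  (end carry out of the top bit = 1)
Discarding the end carry: 0011001001101011
Decimal check:
  0011111111010011 = 8192 + 4096 + 2048 + 1024 + 512 + 256 + 128 + 64 + 16 + 2 + 1 = 16339
  0000110101101000 = 2048 + 1024 + 256 + 64 + 32 + 8 = 3432
  16339 - 3432 = 12907, and 0011001001101011 = 8192 + 4096 + 512 + 64 + 32 + 8 + 2 + 1 = 12907 ✓



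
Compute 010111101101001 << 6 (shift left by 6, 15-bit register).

Original: 010111101101001 (decimal 12137)
Shift left by 6 positions
Append 6 zeros on the right and drop the 6 high bits that overflow the 15-bit width
Result: 101101001000000 (decimal 23104)
Equivalent: 12137 << 6 = 12137 × 2^6 = 776768, truncated to 15 bits = 23104



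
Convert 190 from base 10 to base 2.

Using repeated division by 2:
190 ÷ 2 = 95 remainder 0
95 ÷ 2 = 47 remainder 1
47 ÷ 2 = 23 remainder 1
23 ÷ 2 = 11 remainder 1
11 ÷ 2 = 5 remainder 1
5 ÷ 2 = 2 remainder 1
2 ÷ 2 = 1 remainder 0
1 ÷ 2 = 0 remainder 1
Reading remainders bottom to top: 10111110



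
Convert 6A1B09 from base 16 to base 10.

Expand by place value (powers of 16):
Digit values: A = 10, B = 11
6A1B09 = 6 × 16^5 + 10 × 16^4 + 1 × 16^3 + 11 × 16^2 + 0 × 16^1 + 9 × 16^0
= 6 × 1048576 + 10 × 65536 + 1 × 4096 + 11 × 256 + 0 × 16 + 9 × 1
= 6291456 + 655360 + 4096 + 2816 + 0 + 9
= 6953737



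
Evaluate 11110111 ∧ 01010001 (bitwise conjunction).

AND: 1 only when both bits are 1
  11110111
& 01010001
----------
  01010001
Decimal: 247 & 81 = 81



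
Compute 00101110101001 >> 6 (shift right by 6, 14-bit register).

Original: 00101110101001 (decimal 2985)
Shift right by 6 positions
Drop the 6 low bits; fill with zeros on the left
Result: 00000000101110 (decimal 46)
Equivalent: 2985 >> 6 = 2985 ÷ 2^6 = 46



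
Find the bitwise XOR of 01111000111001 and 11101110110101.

XOR: 1 when bits differ
  01111000111001
^ 11101110110101
----------------
  10010110001100
Decimal: 7737 ^ 15285 = 9612



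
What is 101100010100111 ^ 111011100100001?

XOR: 1 when bits differ
  101100010100111
^ 111011100100001
-----------------
  010111110000110
Decimal: 22695 ^ 30497 = 12166



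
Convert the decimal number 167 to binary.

Using repeated division by 2:
167 ÷ 2 = 83 remainder 1
83 ÷ 2 = 41 remainder 1
41 ÷ 2 = 20 remainder 1
20 ÷ 2 = 10 remainder 0
10 ÷ 2 = 5 remainder 0
5 ÷ 2 = 2 remainder 1
2 ÷ 2 = 1 remainder 0
1 ÷ 2 = 0 remainder 1
Reading remainders bottom to top: 10100111



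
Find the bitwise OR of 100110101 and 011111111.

OR: 1 when either bit is 1
  100110101
| 011111111
-----------
  111111111
Decimal: 309 | 255 = 511



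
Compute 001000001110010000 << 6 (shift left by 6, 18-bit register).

Original: 001000001110010000 (decimal 33680)
Shift left by 6 positions
Append 6 zeros on the right and drop the 6 high bits that overflow the 18-bit width
Result: 001110010000000000 (decimal 58368)
Equivalent: 33680 << 6 = 33680 × 2^6 = 2155520, truncated to 18 bits = 58368



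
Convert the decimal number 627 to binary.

Using repeated division by 2:
627 ÷ 2 = 313 remainder 1
313 ÷ 2 = 156 remainder 1
156 ÷ 2 = 78 remainder 0
78 ÷ 2 = 39 remainder 0
39 ÷ 2 = 19 remainder 1
19 ÷ 2 = 9 remainder 1
9 ÷ 2 = 4 remainder 1
4 ÷ 2 = 2 remainder 0
2 ÷ 2 = 1 remainder 0
1 ÷ 2 = 0 remainder 1
Reading remainders bottom to top: 1001110011



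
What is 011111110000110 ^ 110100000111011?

XOR: 1 when bits differ
  011111110000110
^ 110100000111011
-----------------
  101011110111101
Decimal: 16262 ^ 26683 = 22461



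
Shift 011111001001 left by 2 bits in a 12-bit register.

Original: 011111001001 (decimal 1993)
Shift left by 2 positions
Append 2 zeros on the right and drop the 2 high bits that overflow the 12-bit width
Result: 111100100100 (decimal 3876)
Equivalent: 1993 << 2 = 1993 × 2^2 = 7972, truncated to 12 bits = 3876



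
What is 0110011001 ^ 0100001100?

XOR: 1 when bits differ
  0110011001
^ 0100001100
------------
  0010010101
Decimal: 409 ^ 268 = 149



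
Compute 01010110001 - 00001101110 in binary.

Method 1 - Direct subtraction (column by column from the right: bit − bit − borrow-in; if negative, add 2 and borrow 1 from the next column):
borrow: 00010011100
        01010110001
-       00001101110
-------------------
        01001000011

Method 2 - Add two's complement:
Two's complement of 00001101110: invert → 11110010001, add 1 → 11110010010
  01010110001
+ 11110010010
-------------
 101001000011  (end carry out of the top bit = 1)
Discarding the end carry: 01001000011
Decimal check:
  01010110001 = 512 + 128 + 32 + 16 + 1 = 689
  00001101110 = 64 + 32 + 8 + 4 + 2 = 110
  689 - 110 = 579, and 01001000011 = 512 + 64 + 2 + 1 = 579 ✓



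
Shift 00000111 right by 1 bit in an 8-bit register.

Original: 00000111 (decimal 7)
Shift right by 1 position
Drop the 1 low bit; fill with zero on the left
Result: 00000011 (decimal 3)
Equivalent: 7 >> 1 = 7 ÷ 2^1 = 3



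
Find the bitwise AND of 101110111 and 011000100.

AND: 1 only when both bits are 1
  101110111
& 011000100
-----------
  001000100
Decimal: 375 & 196 = 68



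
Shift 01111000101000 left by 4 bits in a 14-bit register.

Original: 01111000101000 (decimal 7720)
Shift left by 4 positions
Append 4 zeros on the right and drop the 4 high bits that overflow the 14-bit width
Result: 10001010000000 (decimal 8832)
Equivalent: 7720 << 4 = 7720 × 2^4 = 123520, truncated to 14 bits = 8832



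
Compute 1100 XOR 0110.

XOR: 1 when bits differ
  1100
^ 0110
------
  1010
Decimal: 12 ^ 6 = 10



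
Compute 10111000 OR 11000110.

OR: 1 when either bit is 1
  10111000
| 11000110
----------
  11111110
Decimal: 184 | 198 = 254



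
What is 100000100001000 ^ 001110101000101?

XOR: 1 when bits differ
  100000100001000
^ 001110101000101
-----------------
  101110001001101
Decimal: 16648 ^ 7493 = 23629



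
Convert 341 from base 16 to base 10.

Expand by place value (powers of 16):
341 = 3 × 16^2 + 4 × 16^1 + 1 × 16^0
= 3 × 256 + 4 × 16 + 1 × 1
= 768 + 64 + 1
= 833



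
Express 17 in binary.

Using repeated division by 2:
17 ÷ 2 = 8 remainder 1
8 ÷ 2 = 4 remainder 0
4 ÷ 2 = 2 remainder 0
2 ÷ 2 = 1 remainder 0
1 ÷ 2 = 0 remainder 1
Reading remainders bottom to top: 10001



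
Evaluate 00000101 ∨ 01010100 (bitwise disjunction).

OR: 1 when either bit is 1
  00000101
| 01010100
----------
  01010101
Decimal: 5 | 84 = 85



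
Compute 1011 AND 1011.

AND: 1 only when both bits are 1
  1011
& 1011
------
  1011
Decimal: 11 & 11 = 11



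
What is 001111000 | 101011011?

OR: 1 when either bit is 1
  001111000
| 101011011
-----------
  101111011
Decimal: 120 | 347 = 379



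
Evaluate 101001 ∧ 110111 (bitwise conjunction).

AND: 1 only when both bits are 1
  101001
& 110111
--------
  100001
Decimal: 41 & 55 = 33



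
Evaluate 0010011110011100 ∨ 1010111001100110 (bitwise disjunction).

OR: 1 when either bit is 1
  0010011110011100
| 1010111001100110
------------------
  1010111111111110
Decimal: 10140 | 44646 = 45054



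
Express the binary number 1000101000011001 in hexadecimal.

Group into 4-bit nibbles from right:
  1000 = 8
  1010 = A
  0001 = 1
  1001 = 9
Result: 8A19



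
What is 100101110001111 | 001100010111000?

OR: 1 when either bit is 1
  100101110001111
| 001100010111000
-----------------
  101101110111111
Decimal: 19343 | 6328 = 23487



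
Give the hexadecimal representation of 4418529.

Using repeated division by 16 (digits 10–15 are A–F):
4418529 ÷ 16 = 276158 remainder 1
276158 ÷ 16 = 17259 remainder 14 (E)
17259 ÷ 16 = 1078 remainder 11 (B)
1078 ÷ 16 = 67 remainder 6
67 ÷ 16 = 4 remainder 3
4 ÷ 16 = 0 remainder 4
Reading remainders bottom to top: 436BE1



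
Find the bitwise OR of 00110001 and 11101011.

OR: 1 when either bit is 1
  00110001
| 11101011
----------
  11111011
Decimal: 49 | 235 = 251



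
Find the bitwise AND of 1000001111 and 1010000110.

AND: 1 only when both bits are 1
  1000001111
& 1010000110
------------
  1000000110
Decimal: 527 & 646 = 518



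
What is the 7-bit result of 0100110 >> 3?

Original: 0100110 (decimal 38)
Shift right by 3 positions
Drop the 3 low bits; fill with zeros on the left
Result: 0000100 (decimal 4)
Equivalent: 38 >> 3 = 38 ÷ 2^3 = 4



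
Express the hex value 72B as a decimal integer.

Expand by place value (powers of 16):
Digit values: B = 11
72B = 7 × 16^2 + 2 × 16^1 + 11 × 16^0
= 7 × 256 + 2 × 16 + 11 × 1
= 1792 + 32 + 11
= 1835



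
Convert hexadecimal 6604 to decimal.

Expand by place value (powers of 16):
6604 = 6 × 16^3 + 6 × 16^2 + 0 × 16^1 + 4 × 16^0
= 6 × 4096 + 6 × 256 + 0 × 16 + 4 × 1
= 24576 + 1536 + 0 + 4
= 26116



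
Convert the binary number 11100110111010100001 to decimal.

Sum of powers of 2 for each 1-bit:
2^0 + 2^5 + 2^7 + 2^9 + 2^10 + 2^11 + 2^13 + 2^14 + 2^17 + 2^18 + 2^19
= 1 + 32 + 128 + 512 + 1024 + 2048 + 8192 + 16384 + 131072 + 262144 + 524288
= 945825



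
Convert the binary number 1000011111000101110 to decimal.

Sum of powers of 2 for each 1-bit:
2^1 + 2^2 + 2^3 + 2^5 + 2^9 + 2^10 + 2^11 + 2^12 + 2^13 + 2^18
= 2 + 4 + 8 + 32 + 512 + 1024 + 2048 + 4096 + 8192 + 262144
= 278062



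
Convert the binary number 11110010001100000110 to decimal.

Sum of powers of 2 for each 1-bit:
2^1 + 2^2 + 2^8 + 2^9 + 2^13 + 2^16 + 2^17 + 2^18 + 2^19
= 2 + 4 + 256 + 512 + 8192 + 65536 + 131072 + 262144 + 524288
= 992006



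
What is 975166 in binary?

Using repeated division by 2:
975166 ÷ 2 = 487583 remainder 0
487583 ÷ 2 = 243791 remainder 1
243791 ÷ 2 = 121895 remainder 1
121895 ÷ 2 = 60947 remainder 1
60947 ÷ 2 = 30473 remainder 1
30473 ÷ 2 = 15236 remainder 1
15236 ÷ 2 = 7618 remainder 0
7618 ÷ 2 = 3809 remainder 0
3809 ÷ 2 = 1904 remainder 1
1904 ÷ 2 = 952 remainder 0
952 ÷ 2 = 476 remainder 0
476 ÷ 2 = 238 remainder 0
238 ÷ 2 = 119 remainder 0
119 ÷ 2 = 59 remainder 1
59 ÷ 2 = 29 remainder 1
29 ÷ 2 = 14 remainder 1
14 ÷ 2 = 7 remainder 0
7 ÷ 2 = 3 remainder 1
3 ÷ 2 = 1 remainder 1
1 ÷ 2 = 0 remainder 1
Reading remainders bottom to top: 11101110000100111110



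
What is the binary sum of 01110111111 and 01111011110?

Add column by column from the right: bit + bit + carry-in; write the sum mod 2, carry 1 when the sum is 2 or 3.
carry:  11111111100
        01110111111
+       01111011110
-------------------
       011110011101
(the carry out of the leftmost column, 0, becomes the leading bit)
Decimal check:
  01110111111 = 512 + 256 + 128 + 32 + 16 + 8 + 4 + 2 + 1 = 959
  01111011110 = 512 + 256 + 128 + 64 + 16 + 8 + 4 + 2 = 990
  959 + 990 = 1949, and 011110011101 = 1024 + 512 + 256 + 128 + 16 + 8 + 4 + 1 = 1949 ✓



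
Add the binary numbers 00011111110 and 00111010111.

Add column by column from the right: bit + bit + carry-in; write the sum mod 2, carry 1 when the sum is 2 or 3.
carry:  01111111100
        00011111110
+       00111010111
-------------------
       001011010101
(the carry out of the leftmost column, 0, becomes the leading bit)
Decimal check:
  00011111110 = 128 + 64 + 32 + 16 + 8 + 4 + 2 = 254
  00111010111 = 256 + 128 + 64 + 16 + 4 + 2 + 1 = 471
  254 + 471 = 725, and 001011010101 = 512 + 128 + 64 + 16 + 4 + 1 = 725 ✓



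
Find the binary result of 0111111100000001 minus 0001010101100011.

Method 1 - Direct subtraction (column by column from the right: bit − bit − borrow-in; if negative, add 2 and borrow 1 from the next column):
borrow: 0000001111111100
        0111111100000001
-       0001010101100011
------------------------
        0110100110011110

Method 2 - Add two's complement:
Two's complement of 0001010101100011: invert → 1110101010011100, add 1 → 1110101010011101
  0111111100000001
+ 1110101010011101
------------------
 10110100110011110  (end carry out of the top bit = 1)
Discarding the end carry: 0110100110011110
Decimal check:
  0111111100000001 = 16384 + 8192 + 4096 + 2048 + 1024 + 512 + 256 + 1 = 32513
  0001010101100011 = 4096 + 1024 + 256 + 64 + 32 + 2 + 1 = 5475
  32513 - 5475 = 27038, and 0110100110011110 = 16384 + 8192 + 2048 + 256 + 128 + 16 + 8 + 4 + 2 = 27038 ✓



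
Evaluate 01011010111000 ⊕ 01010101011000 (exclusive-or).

XOR: 1 when bits differ
  01011010111000
^ 01010101011000
----------------
  00001111100000
Decimal: 5816 ^ 5464 = 992



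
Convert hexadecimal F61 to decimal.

Expand by place value (powers of 16):
Digit values: F = 15
F61 = 15 × 16^2 + 6 × 16^1 + 1 × 16^0
= 15 × 256 + 6 × 16 + 1 × 1
= 3840 + 96 + 1
= 3937



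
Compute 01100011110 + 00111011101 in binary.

Add column by column from the right: bit + bit + carry-in; write the sum mod 2, carry 1 when the sum is 2 or 3.
carry:  11000111000
        01100011110
+       00111011101
-------------------
       010011111011
(the carry out of the leftmost column, 0, becomes the leading bit)
Decimal check:
  01100011110 = 512 + 256 + 16 + 8 + 4 + 2 = 798
  00111011101 = 256 + 128 + 64 + 16 + 8 + 4 + 1 = 477
  798 + 477 = 1275, and 010011111011 = 1024 + 128 + 64 + 32 + 16 + 8 + 2 + 1 = 1275 ✓



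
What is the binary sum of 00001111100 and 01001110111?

Add column by column from the right: bit + bit + carry-in; write the sum mod 2, carry 1 when the sum is 2 or 3.
carry:  00011111000
        00001111100
+       01001110111
-------------------
       001011110011
(the carry out of the leftmost column, 0, becomes the leading bit)
Decimal check:
  00001111100 = 64 + 32 + 16 + 8 + 4 = 124
  01001110111 = 512 + 64 + 32 + 16 + 4 + 2 + 1 = 631
  124 + 631 = 755, and 001011110011 = 512 + 128 + 64 + 32 + 16 + 2 + 1 = 755 ✓



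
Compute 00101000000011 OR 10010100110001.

OR: 1 when either bit is 1
  00101000000011
| 10010100110001
----------------
  10111100110011
Decimal: 2563 | 9521 = 12083



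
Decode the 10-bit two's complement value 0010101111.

Binary: 0010101111
Sign bit: 0 (non-negative)
Read directly as an unsigned value:
0010101111 = 128 + 32 + 8 + 4 + 2 + 1 = 175
Value: 175



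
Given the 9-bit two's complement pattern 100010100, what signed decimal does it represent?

Binary: 100010100
Sign bit: 1 (negative)
Invert: 011101011
Add 1:  011101100
Magnitude: 011101100 = 128 + 64 + 32 + 8 + 4 = 236
Value: -236



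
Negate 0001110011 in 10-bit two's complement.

Original: 0001110011
Step 1 - Invert all bits: 1110001100
Step 2 - Add 1: 1110001101
Verification: 0001110011 + 1110001101 = 10000000000; discarding the end carry (carry out of the top bit) leaves the 10-bit value 0000000000, as required for x + (-x)



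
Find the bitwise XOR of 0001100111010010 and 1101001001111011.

XOR: 1 when bits differ
  0001100111010010
^ 1101001001111011
------------------
  1100101110101001
Decimal: 6610 ^ 53883 = 52137



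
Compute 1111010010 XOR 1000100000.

XOR: 1 when bits differ
  1111010010
^ 1000100000
------------
  0111110010
Decimal: 978 ^ 544 = 498



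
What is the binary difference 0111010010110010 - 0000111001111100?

Method 1 - Direct subtraction (column by column from the right: bit − bit − borrow-in; if negative, add 2 and borrow 1 from the next column):
borrow: 0001110011111000
        0111010010110010
-       0000111001111100
------------------------
        0110011000110110

Method 2 - Add two's complement:
Two's complement of 0000111001111100: invert → 1111000110000011, add 1 → 1111000110000100
  0111010010110010
+ 1111000110000100
------------------
 10110011000110110  (end carry out of the top bit = 1)
Discarding the end carry: 0110011000110110
Decimal check:
  0111010010110010 = 16384 + 8192 + 4096 + 1024 + 128 + 32 + 16 + 2 = 29874
  0000111001111100 = 2048 + 1024 + 512 + 64 + 32 + 16 + 8 + 4 = 3708
  29874 - 3708 = 26166, and 0110011000110110 = 16384 + 8192 + 1024 + 512 + 32 + 16 + 4 + 2 = 26166 ✓



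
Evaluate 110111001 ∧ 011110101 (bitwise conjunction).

AND: 1 only when both bits are 1
  110111001
& 011110101
-----------
  010110001
Decimal: 441 & 245 = 177



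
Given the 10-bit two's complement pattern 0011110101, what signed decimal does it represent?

Binary: 0011110101
Sign bit: 0 (non-negative)
Read directly as an unsigned value:
0011110101 = 128 + 64 + 32 + 16 + 4 + 1 = 245
Value: 245



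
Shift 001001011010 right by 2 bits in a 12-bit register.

Original: 001001011010 (decimal 602)
Shift right by 2 positions
Drop the 2 low bits; fill with zeros on the left
Result: 000010010110 (decimal 150)
Equivalent: 602 >> 2 = 602 ÷ 2^2 = 150



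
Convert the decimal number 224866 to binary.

Using repeated division by 2:
224866 ÷ 2 = 112433 remainder 0
112433 ÷ 2 = 56216 remainder 1
56216 ÷ 2 = 28108 remainder 0
28108 ÷ 2 = 14054 remainder 0
14054 ÷ 2 = 7027 remainder 0
7027 ÷ 2 = 3513 remainder 1
3513 ÷ 2 = 1756 remainder 1
1756 ÷ 2 = 878 remainder 0
878 ÷ 2 = 439 remainder 0
439 ÷ 2 = 219 remainder 1
219 ÷ 2 = 109 remainder 1
109 ÷ 2 = 54 remainder 1
54 ÷ 2 = 27 remainder 0
27 ÷ 2 = 13 remainder 1
13 ÷ 2 = 6 remainder 1
6 ÷ 2 = 3 remainder 0
3 ÷ 2 = 1 remainder 1
1 ÷ 2 = 0 remainder 1
Reading remainders bottom to top: 110110111001100010



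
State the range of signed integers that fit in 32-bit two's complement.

For 32-bit two's complement:
Minimum: -2^31 = -2147483648
Maximum: 2^31 - 1 = 2147483647



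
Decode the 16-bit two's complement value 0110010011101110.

Binary: 0110010011101110
Sign bit: 0 (non-negative)
Read directly as an unsigned value:
0110010011101110 = 16384 + 8192 + 1024 + 128 + 64 + 32 + 8 + 4 + 2 = 25838
Value: 25838



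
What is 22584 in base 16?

Using repeated division by 16 (digits 10–15 are A–F):
22584 ÷ 16 = 1411 remainder 8
1411 ÷ 16 = 88 remainder 3
88 ÷ 16 = 5 remainder 8
5 ÷ 16 = 0 remainder 5
Reading remainders bottom to top: 5838



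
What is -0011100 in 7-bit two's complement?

Original: 0011100
Step 1 - Invert all bits: 1100011
Step 2 - Add 1: 1100100
Verification: 0011100 + 1100100 = 10000000; discarding the end carry (carry out of the top bit) leaves the 7-bit value 0000000, as required for x + (-x)



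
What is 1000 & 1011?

AND: 1 only when both bits are 1
  1000
& 1011
------
  1000
Decimal: 8 & 11 = 8



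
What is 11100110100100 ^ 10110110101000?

XOR: 1 when bits differ
  11100110100100
^ 10110110101000
----------------
  01010000001100
Decimal: 14756 ^ 11688 = 5132



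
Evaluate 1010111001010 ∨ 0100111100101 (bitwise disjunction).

OR: 1 when either bit is 1
  1010111001010
| 0100111100101
---------------
  1110111101111
Decimal: 5578 | 2533 = 7663



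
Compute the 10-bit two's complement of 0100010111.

Original: 0100010111
Step 1 - Invert all bits: 1011101000
Step 2 - Add 1: 1011101001
Verification: 0100010111 + 1011101001 = 10000000000; discarding the end carry (carry out of the top bit) leaves the 10-bit value 0000000000, as required for x + (-x)



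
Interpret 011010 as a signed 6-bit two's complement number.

Binary: 011010
Sign bit: 0 (non-negative)
Read directly as an unsigned value:
011010 = 16 + 8 + 2 = 26
Value: 26



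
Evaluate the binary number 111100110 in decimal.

Sum of powers of 2 for each 1-bit:
2^1 + 2^2 + 2^5 + 2^6 + 2^7 + 2^8
= 2 + 4 + 32 + 64 + 128 + 256
= 486



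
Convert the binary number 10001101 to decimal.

Sum of powers of 2 for each 1-bit:
2^0 + 2^2 + 2^3 + 2^7
= 1 + 4 + 8 + 128
= 141



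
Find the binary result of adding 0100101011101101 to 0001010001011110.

Add column by column from the right: bit + bit + carry-in; write the sum mod 2, carry 1 when the sum is 2 or 3.
carry:  0000000111111000
        0100101011101101
+       0001010001011110
------------------------
       00101111101001011
(the carry out of the leftmost column, 0, becomes the leading bit)
Decimal check:
  0100101011101101 = 16384 + 2048 + 512 + 128 + 64 + 32 + 8 + 4 + 1 = 19181
  0001010001011110 = 4096 + 1024 + 64 + 16 + 8 + 4 + 2 = 5214
  19181 + 5214 = 24395, and 00101111101001011 = 16384 + 4096 + 2048 + 1024 + 512 + 256 + 64 + 8 + 2 + 1 = 24395 ✓



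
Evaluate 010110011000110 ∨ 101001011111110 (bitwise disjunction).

OR: 1 when either bit is 1
  010110011000110
| 101001011111110
-----------------
  111111011111110
Decimal: 11462 | 21246 = 32510



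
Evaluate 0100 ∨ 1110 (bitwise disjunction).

OR: 1 when either bit is 1
  0100
| 1110
------
  1110
Decimal: 4 | 14 = 14



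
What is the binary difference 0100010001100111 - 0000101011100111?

Method 1 - Direct subtraction (column by column from the right: bit − bit − borrow-in; if negative, add 2 and borrow 1 from the next column):
borrow: 0111011100000000
        0100010001100111
-       0000101011100111
------------------------
        0011100110000000

Method 2 - Add two's complement:
Two's complement of 0000101011100111: invert → 1111010100011000, add 1 → 1111010100011001
  0100010001100111
+ 1111010100011001
------------------
 10011100110000000  (end carry out of the top bit = 1)
Discarding the end carry: 0011100110000000
Decimal check:
  0100010001100111 = 16384 + 1024 + 64 + 32 + 4 + 2 + 1 = 17511
  0000101011100111 = 2048 + 512 + 128 + 64 + 32 + 4 + 2 + 1 = 2791
  17511 - 2791 = 14720, and 0011100110000000 = 8192 + 4096 + 2048 + 256 + 128 = 14720 ✓



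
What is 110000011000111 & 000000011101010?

AND: 1 only when both bits are 1
  110000011000111
& 000000011101010
-----------------
  000000011000010
Decimal: 24775 & 234 = 194



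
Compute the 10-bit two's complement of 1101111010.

Original (sign bit 1, negative): 1101111010
Step 1 - Invert all bits: 0010000101
Step 2 - Add 1: 0010000110
Verification: 1101111010 + 0010000110 = 10000000000; discarding the end carry (carry out of the top bit) leaves the 10-bit value 0000000000, as required for x + (-x)



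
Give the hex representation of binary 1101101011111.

Group into 4-bit nibbles from right:
  0001 = 1
  1011 = B
  0101 = 5
  1111 = F
Result: 1B5F



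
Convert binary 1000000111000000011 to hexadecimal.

Group into 4-bit nibbles from right:
  0100 = 4
  0000 = 0
  1110 = E
  0000 = 0
  0011 = 3
Result: 40E03



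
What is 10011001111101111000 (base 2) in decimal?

Sum of powers of 2 for each 1-bit:
2^3 + 2^4 + 2^5 + 2^6 + 2^8 + 2^9 + 2^10 + 2^11 + 2^12 + 2^15 + 2^16 + 2^19
= 8 + 16 + 32 + 64 + 256 + 512 + 1024 + 2048 + 4096 + 32768 + 65536 + 524288
= 630648



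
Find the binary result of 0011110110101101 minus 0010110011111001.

Method 1 - Direct subtraction (column by column from the right: bit − bit − borrow-in; if negative, add 2 and borrow 1 from the next column):
borrow: 0000000111100000
        0011110110101101
-       0010110011111001
------------------------
        0001000010110100

Method 2 - Add two's complement:
Two's complement of 0010110011111001: invert → 1101001100000110, add 1 → 1101001100000111
  0011110110101101
+ 1101001100000111
------------------
 10001000010110100  (end carry out of the top bit = 1)
Discarding the end carry: 0001000010110100
Decimal check:
  0011110110101101 = 8192 + 4096 + 2048 + 1024 + 256 + 128 + 32 + 8 + 4 + 1 = 15789
  0010110011111001 = 8192 + 2048 + 1024 + 128 + 64 + 32 + 16 + 8 + 1 = 11513
  15789 - 11513 = 4276, and 0001000010110100 = 4096 + 128 + 32 + 16 + 4 = 4276 ✓



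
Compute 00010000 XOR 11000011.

XOR: 1 when bits differ
  00010000
^ 11000011
----------
  11010011
Decimal: 16 ^ 195 = 211



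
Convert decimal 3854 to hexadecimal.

Using repeated division by 16 (digits 10–15 are A–F):
3854 ÷ 16 = 240 remainder 14 (E)
240 ÷ 16 = 15 remainder 0
15 ÷ 16 = 0 remainder 15 (F)
Reading remainders bottom to top: F0E



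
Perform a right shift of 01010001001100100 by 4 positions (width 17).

Original: 01010001001100100 (decimal 41572)
Shift right by 4 positions
Drop the 4 low bits; fill with zeros on the left
Result: 00000101000100110 (decimal 2598)
Equivalent: 41572 >> 4 = 41572 ÷ 2^4 = 2598



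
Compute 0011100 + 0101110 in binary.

Add column by column from the right: bit + bit + carry-in; write the sum mod 2, carry 1 when the sum is 2 or 3.
carry:  1111000
        0011100
+       0101110
---------------
       01001010
(the carry out of the leftmost column, 0, becomes the leading bit)
Decimal check:
  0011100 = 16 + 8 + 4 = 28
  0101110 = 32 + 8 + 4 + 2 = 46
  28 + 46 = 74, and 01001010 = 64 + 8 + 2 = 74 ✓



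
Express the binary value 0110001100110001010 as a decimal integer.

Sum of powers of 2 for each 1-bit:
2^1 + 2^3 + 2^7 + 2^8 + 2^11 + 2^12 + 2^16 + 2^17
= 2 + 8 + 128 + 256 + 2048 + 4096 + 65536 + 131072
= 203146



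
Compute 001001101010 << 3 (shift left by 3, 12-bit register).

Original: 001001101010 (decimal 618)
Shift left by 3 positions
Append 3 zeros on the right and drop the 3 high bits that overflow the 12-bit width
Result: 001101010000 (decimal 848)
Equivalent: 618 << 3 = 618 × 2^3 = 4944, truncated to 12 bits = 848



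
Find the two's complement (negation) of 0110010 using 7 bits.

Original: 0110010
Step 1 - Invert all bits: 1001101
Step 2 - Add 1: 1001110
Verification: 0110010 + 1001110 = 10000000; discarding the end carry (carry out of the top bit) leaves the 7-bit value 0000000, as required for x + (-x)



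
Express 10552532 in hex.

Using repeated division by 16 (digits 10–15 are A–F):
10552532 ÷ 16 = 659533 remainder 4
659533 ÷ 16 = 41220 remainder 13 (D)
41220 ÷ 16 = 2576 remainder 4
2576 ÷ 16 = 161 remainder 0
161 ÷ 16 = 10 remainder 1
10 ÷ 16 = 0 remainder 10 (A)
Reading remainders bottom to top: A104D4



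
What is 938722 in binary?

Using repeated division by 2:
938722 ÷ 2 = 469361 remainder 0
469361 ÷ 2 = 234680 remainder 1
234680 ÷ 2 = 117340 remainder 0
117340 ÷ 2 = 58670 remainder 0
58670 ÷ 2 = 29335 remainder 0
29335 ÷ 2 = 14667 remainder 1
14667 ÷ 2 = 7333 remainder 1
7333 ÷ 2 = 3666 remainder 1
3666 ÷ 2 = 1833 remainder 0
1833 ÷ 2 = 916 remainder 1
916 ÷ 2 = 458 remainder 0
458 ÷ 2 = 229 remainder 0
229 ÷ 2 = 114 remainder 1
114 ÷ 2 = 57 remainder 0
57 ÷ 2 = 28 remainder 1
28 ÷ 2 = 14 remainder 0
14 ÷ 2 = 7 remainder 0
7 ÷ 2 = 3 remainder 1
3 ÷ 2 = 1 remainder 1
1 ÷ 2 = 0 remainder 1
Reading remainders bottom to top: 11100101001011100010



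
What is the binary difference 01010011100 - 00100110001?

Method 1 - Direct subtraction (column by column from the right: bit − bit − borrow-in; if negative, add 2 and borrow 1 from the next column):
borrow: 01011000110
        01010011100
-       00100110001
-------------------
        00101101011

Method 2 - Add two's complement:
Two's complement of 00100110001: invert → 11011001110, add 1 → 11011001111
  01010011100
+ 11011001111
-------------
 100101101011  (end carry out of the top bit = 1)
Discarding the end carry: 00101101011
Decimal check:
  01010011100 = 512 + 128 + 16 + 8 + 4 = 668
  00100110001 = 256 + 32 + 16 + 1 = 305
  668 - 305 = 363, and 00101101011 = 256 + 64 + 32 + 8 + 2 + 1 = 363 ✓



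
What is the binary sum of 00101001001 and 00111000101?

Add column by column from the right: bit + bit + carry-in; write the sum mod 2, carry 1 when the sum is 2 or 3.
carry:  01110000010
        00101001001
+       00111000101
-------------------
       001100001110
(the carry out of the leftmost column, 0, becomes the leading bit)
Decimal check:
  00101001001 = 256 + 64 + 8 + 1 = 329
  00111000101 = 256 + 128 + 64 + 4 + 1 = 453
  329 + 453 = 782, and 001100001110 = 512 + 256 + 8 + 4 + 2 = 782 ✓



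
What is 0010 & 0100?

AND: 1 only when both bits are 1
  0010
& 0100
------
  0000
Decimal: 2 & 4 = 0



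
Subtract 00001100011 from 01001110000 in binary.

Method 1 - Direct subtraction (column by column from the right: bit − bit − borrow-in; if negative, add 2 and borrow 1 from the next column):
borrow: 00000011110
        01001110000
-       00001100011
-------------------
        01000001101

Method 2 - Add two's complement:
Two's complement of 00001100011: invert → 11110011100, add 1 → 11110011101
  01001110000
+ 11110011101
-------------
 101000001101  (end carry out of the top bit = 1)
Discarding the end carry: 01000001101
Decimal check:
  01001110000 = 512 + 64 + 32 + 16 = 624
  00001100011 = 64 + 32 + 2 + 1 = 99
  624 - 99 = 525, and 01000001101 = 512 + 8 + 4 + 1 = 525 ✓



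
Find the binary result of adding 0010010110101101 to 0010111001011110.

Add column by column from the right: bit + bit + carry-in; write the sum mod 2, carry 1 when the sum is 2 or 3.
carry:  0101111111111000
        0010010110101101
+       0010111001011110
------------------------
       00101010000001011
(the carry out of the leftmost column, 0, becomes the leading bit)
Decimal check:
  0010010110101101 = 8192 + 1024 + 256 + 128 + 32 + 8 + 4 + 1 = 9645
  0010111001011110 = 8192 + 2048 + 1024 + 512 + 64 + 16 + 8 + 4 + 2 = 11870
  9645 + 11870 = 21515, and 00101010000001011 = 16384 + 4096 + 1024 + 8 + 2 + 1 = 21515 ✓



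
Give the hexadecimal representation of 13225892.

Using repeated division by 16 (digits 10–15 are A–F):
13225892 ÷ 16 = 826618 remainder 4
826618 ÷ 16 = 51663 remainder 10 (A)
51663 ÷ 16 = 3228 remainder 15 (F)
3228 ÷ 16 = 201 remainder 12 (C)
201 ÷ 16 = 12 remainder 9
12 ÷ 16 = 0 remainder 12 (C)
Reading remainders bottom to top: C9CFA4



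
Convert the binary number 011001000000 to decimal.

Sum of powers of 2 for each 1-bit:
2^6 + 2^9 + 2^10
= 64 + 512 + 1024
= 1600



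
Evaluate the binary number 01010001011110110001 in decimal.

Sum of powers of 2 for each 1-bit:
2^0 + 2^4 + 2^5 + 2^7 + 2^8 + 2^9 + 2^10 + 2^12 + 2^16 + 2^18
= 1 + 16 + 32 + 128 + 256 + 512 + 1024 + 4096 + 65536 + 262144
= 333745



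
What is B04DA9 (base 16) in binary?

Convert each hex digit to 4 bits:
  B = 1011
  0 = 0000
  4 = 0100
  D = 1101
  A = 1010
  9 = 1001
Concatenate: 101100000100110110101001



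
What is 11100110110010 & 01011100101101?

AND: 1 only when both bits are 1
  11100110110010
& 01011100101101
----------------
  01000100100000
Decimal: 14770 & 5933 = 4384



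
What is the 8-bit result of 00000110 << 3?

Original: 00000110 (decimal 6)
Shift left by 3 positions
Append 3 zeros on the right
Result: 00110000 (decimal 48)
Equivalent: 6 << 3 = 6 × 2^3 = 48



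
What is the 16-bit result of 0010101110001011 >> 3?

Original: 0010101110001011 (decimal 11147)
Shift right by 3 positions
Drop the 3 low bits; fill with zeros on the left
Result: 0000010101110001 (decimal 1393)
Equivalent: 11147 >> 3 = 11147 ÷ 2^3 = 1393



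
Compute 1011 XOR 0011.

XOR: 1 when bits differ
  1011
^ 0011
------
  1000
Decimal: 11 ^ 3 = 8



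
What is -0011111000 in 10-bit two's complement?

Original: 0011111000
Step 1 - Invert all bits: 1100000111
Step 2 - Add 1: 1100001000
Verification: 0011111000 + 1100001000 = 10000000000; discarding the end carry (carry out of the top bit) leaves the 10-bit value 0000000000, as required for x + (-x)



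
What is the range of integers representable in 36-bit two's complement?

For 36-bit two's complement:
Minimum: -2^35 = -34359738368
Maximum: 2^35 - 1 = 34359738367



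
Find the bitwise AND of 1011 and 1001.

AND: 1 only when both bits are 1
  1011
& 1001
------
  1001
Decimal: 11 & 9 = 9



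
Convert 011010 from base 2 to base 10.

Sum of powers of 2 for each 1-bit:
2^1 + 2^3 + 2^4
= 2 + 8 + 16
= 26



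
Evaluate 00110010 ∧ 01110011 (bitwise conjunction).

AND: 1 only when both bits are 1
  00110010
& 01110011
----------
  00110010
Decimal: 50 & 115 = 50



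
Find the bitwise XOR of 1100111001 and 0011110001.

XOR: 1 when bits differ
  1100111001
^ 0011110001
------------
  1111001000
Decimal: 825 ^ 241 = 968



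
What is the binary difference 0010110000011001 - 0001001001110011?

Method 1 - Direct subtraction (column by column from the right: bit − bit − borrow-in; if negative, add 2 and borrow 1 from the next column):
borrow: 0010011111001100
        0010110000011001
-       0001001001110011
------------------------
        0001100110100110

Method 2 - Add two's complement:
Two's complement of 0001001001110011: invert → 1110110110001100, add 1 → 1110110110001101
  0010110000011001
+ 1110110110001101
------------------
 10001100110100110  (end carry out of the top bit = 1)
Discarding the end carry: 0001100110100110
Decimal check:
  0010110000011001 = 8192 + 2048 + 1024 + 16 + 8 + 1 = 11289
  0001001001110011 = 4096 + 512 + 64 + 32 + 16 + 2 + 1 = 4723
  11289 - 4723 = 6566, and 0001100110100110 = 4096 + 2048 + 256 + 128 + 32 + 4 + 2 = 6566 ✓



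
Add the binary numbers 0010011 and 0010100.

Add column by column from the right: bit + bit + carry-in; write the sum mod 2, carry 1 when the sum is 2 or 3.
carry:  0100000
        0010011
+       0010100
---------------
       00100111
(the carry out of the leftmost column, 0, becomes the leading bit)
Decimal check:
  0010011 = 16 + 2 + 1 = 19
  0010100 = 16 + 4 = 20
  19 + 20 = 39, and 00100111 = 32 + 4 + 2 + 1 = 39 ✓



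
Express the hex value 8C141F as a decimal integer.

Expand by place value (powers of 16):
Digit values: C = 12, F = 15
8C141F = 8 × 16^5 + 12 × 16^4 + 1 × 16^3 + 4 × 16^2 + 1 × 16^1 + 15 × 16^0
= 8 × 1048576 + 12 × 65536 + 1 × 4096 + 4 × 256 + 1 × 16 + 15 × 1
= 8388608 + 786432 + 4096 + 1024 + 16 + 15
= 9180191

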